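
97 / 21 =4.62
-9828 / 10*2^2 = -19656 / 5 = -3931.20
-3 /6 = -1 /2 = -0.50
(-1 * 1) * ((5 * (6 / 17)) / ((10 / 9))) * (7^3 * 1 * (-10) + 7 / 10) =925911 / 170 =5446.54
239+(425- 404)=260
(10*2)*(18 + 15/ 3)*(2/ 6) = 460/ 3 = 153.33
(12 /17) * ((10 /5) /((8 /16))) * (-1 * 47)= -2256 /17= -132.71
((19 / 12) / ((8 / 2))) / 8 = 0.05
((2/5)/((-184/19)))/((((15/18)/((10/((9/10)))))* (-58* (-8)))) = -19/16008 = -0.00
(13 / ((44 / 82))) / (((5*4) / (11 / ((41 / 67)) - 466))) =-238797 / 440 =-542.72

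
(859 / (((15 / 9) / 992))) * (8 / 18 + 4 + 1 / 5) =178094752 / 75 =2374596.69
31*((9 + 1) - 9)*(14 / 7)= 62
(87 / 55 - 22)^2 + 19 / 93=117342472 / 281325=417.11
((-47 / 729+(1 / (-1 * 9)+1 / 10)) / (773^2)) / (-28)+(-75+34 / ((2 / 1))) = -7074121929289 / 121967619480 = -58.00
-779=-779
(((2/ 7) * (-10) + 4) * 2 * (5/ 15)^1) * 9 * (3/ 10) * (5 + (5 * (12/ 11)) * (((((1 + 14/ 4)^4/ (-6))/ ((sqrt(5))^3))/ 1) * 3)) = 72/ 7-177147 * sqrt(5)/ 1925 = -195.49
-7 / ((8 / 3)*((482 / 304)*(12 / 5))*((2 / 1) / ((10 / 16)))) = -3325 / 15424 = -0.22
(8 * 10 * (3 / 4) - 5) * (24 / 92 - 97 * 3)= -367785 / 23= -15990.65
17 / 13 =1.31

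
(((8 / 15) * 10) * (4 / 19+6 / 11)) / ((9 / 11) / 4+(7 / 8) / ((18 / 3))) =40448 / 3515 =11.51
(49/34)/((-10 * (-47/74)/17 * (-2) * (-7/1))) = 0.28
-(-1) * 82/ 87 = 82/ 87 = 0.94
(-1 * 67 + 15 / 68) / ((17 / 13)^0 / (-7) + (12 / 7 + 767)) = -0.09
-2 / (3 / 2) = -4 / 3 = -1.33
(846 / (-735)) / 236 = -141 / 28910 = -0.00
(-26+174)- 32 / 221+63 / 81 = 295631 / 1989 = 148.63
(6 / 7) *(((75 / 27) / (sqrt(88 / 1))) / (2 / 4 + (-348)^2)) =0.00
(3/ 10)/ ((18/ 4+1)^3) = 12/ 6655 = 0.00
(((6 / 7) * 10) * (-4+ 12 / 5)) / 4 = -24 / 7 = -3.43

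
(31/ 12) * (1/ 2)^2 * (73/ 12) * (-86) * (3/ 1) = -97309/ 96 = -1013.64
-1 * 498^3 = -123505992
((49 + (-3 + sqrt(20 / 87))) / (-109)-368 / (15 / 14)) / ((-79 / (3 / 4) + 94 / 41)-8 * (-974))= -11526289 / 257714695-41 * sqrt(435) / 1494745231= -0.04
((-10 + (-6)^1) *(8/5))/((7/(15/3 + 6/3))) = -128/5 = -25.60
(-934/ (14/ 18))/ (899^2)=-8406/ 5657407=-0.00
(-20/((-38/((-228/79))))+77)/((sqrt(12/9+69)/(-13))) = -77519 * sqrt(633)/16669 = -117.00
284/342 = 142/171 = 0.83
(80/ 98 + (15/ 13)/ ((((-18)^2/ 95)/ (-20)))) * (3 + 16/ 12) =-25.78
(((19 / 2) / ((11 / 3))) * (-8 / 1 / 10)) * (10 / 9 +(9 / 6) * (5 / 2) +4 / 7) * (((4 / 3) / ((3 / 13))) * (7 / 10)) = -338143 / 7425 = -45.54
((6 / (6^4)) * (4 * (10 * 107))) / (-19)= -535 / 513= -1.04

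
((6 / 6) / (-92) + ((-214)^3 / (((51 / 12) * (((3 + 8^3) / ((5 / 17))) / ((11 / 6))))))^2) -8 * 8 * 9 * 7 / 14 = 4276558046062544711 / 733669511292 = 5828997.91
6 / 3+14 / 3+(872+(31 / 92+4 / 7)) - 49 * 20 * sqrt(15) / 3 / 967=1699339 / 1932 - 980 * sqrt(15) / 2901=878.27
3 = 3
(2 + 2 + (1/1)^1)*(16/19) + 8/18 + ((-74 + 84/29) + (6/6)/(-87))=-329575/4959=-66.46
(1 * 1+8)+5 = 14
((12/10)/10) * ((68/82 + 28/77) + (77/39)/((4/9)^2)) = 3148599/2345200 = 1.34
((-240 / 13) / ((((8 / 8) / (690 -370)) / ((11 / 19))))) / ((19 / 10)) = -8448000 / 4693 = -1800.13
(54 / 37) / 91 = 54 / 3367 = 0.02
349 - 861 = -512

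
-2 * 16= -32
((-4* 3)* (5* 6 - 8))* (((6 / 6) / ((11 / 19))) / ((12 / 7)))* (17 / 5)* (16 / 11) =-72352 / 55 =-1315.49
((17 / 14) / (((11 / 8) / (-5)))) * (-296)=1307.01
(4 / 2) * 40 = 80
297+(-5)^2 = 322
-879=-879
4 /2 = 2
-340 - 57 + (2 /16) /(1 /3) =-3173 /8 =-396.62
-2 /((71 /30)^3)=-54000 /357911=-0.15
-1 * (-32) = 32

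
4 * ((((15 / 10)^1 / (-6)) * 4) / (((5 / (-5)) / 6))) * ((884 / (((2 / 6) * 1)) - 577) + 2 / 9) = 149416 / 3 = 49805.33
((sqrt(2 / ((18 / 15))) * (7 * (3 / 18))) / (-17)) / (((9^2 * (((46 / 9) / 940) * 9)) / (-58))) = 95410 * sqrt(15) / 285039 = 1.30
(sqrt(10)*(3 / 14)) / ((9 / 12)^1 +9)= 2*sqrt(10) / 91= 0.07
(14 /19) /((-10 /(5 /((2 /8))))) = -28 /19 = -1.47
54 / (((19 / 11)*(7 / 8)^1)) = 4752 / 133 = 35.73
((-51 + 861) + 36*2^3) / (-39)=-366 / 13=-28.15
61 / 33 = 1.85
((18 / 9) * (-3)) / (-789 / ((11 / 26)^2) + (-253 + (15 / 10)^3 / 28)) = 162624 / 126327581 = 0.00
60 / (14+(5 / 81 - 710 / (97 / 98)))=-471420 / 5525497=-0.09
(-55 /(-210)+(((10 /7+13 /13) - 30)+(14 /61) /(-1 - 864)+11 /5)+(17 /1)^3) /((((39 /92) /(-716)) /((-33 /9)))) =3924462779385368 /129643605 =30271163.62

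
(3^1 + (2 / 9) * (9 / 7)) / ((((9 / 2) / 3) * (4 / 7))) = 23 / 6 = 3.83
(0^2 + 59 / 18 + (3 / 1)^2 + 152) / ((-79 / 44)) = -65054 / 711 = -91.50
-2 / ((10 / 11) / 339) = -3729 / 5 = -745.80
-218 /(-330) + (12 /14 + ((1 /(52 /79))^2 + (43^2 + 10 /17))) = 98403386099 /53093040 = 1853.41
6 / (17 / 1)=6 / 17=0.35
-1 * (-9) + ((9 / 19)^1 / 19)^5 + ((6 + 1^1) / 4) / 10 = 2250101318974927 / 245242650312040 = 9.18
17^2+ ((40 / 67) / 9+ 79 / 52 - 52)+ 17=8014141 / 31356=255.59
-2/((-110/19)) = 19/55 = 0.35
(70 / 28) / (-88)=-5 / 176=-0.03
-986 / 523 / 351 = -986 / 183573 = -0.01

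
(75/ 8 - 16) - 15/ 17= -1021/ 136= -7.51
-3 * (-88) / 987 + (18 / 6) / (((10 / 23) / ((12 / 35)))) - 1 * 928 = -1087306 / 1175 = -925.37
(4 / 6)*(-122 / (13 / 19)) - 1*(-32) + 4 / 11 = -37112 / 429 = -86.51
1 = 1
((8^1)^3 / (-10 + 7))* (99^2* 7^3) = -573737472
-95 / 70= -19 / 14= -1.36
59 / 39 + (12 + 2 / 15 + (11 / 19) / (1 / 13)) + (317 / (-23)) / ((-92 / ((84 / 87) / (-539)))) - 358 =-491382040869 / 1458852395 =-336.83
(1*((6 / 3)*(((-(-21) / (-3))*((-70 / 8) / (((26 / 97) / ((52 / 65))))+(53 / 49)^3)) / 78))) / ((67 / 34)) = 430739591 / 190305661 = 2.26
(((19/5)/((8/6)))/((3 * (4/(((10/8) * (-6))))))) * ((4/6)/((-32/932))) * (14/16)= 30989/1024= 30.26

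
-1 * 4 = -4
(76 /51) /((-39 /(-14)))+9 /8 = 26413 /15912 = 1.66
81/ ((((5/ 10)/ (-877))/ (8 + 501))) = -72315666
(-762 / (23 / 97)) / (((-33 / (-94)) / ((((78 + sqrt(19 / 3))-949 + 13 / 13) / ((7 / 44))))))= 8059582560 / 161-9263888 *sqrt(57) / 483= 49914713.99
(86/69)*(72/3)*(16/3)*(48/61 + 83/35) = 74226944/147315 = 503.87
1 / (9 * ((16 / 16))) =0.11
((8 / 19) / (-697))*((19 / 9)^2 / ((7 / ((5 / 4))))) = -0.00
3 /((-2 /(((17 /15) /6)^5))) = -1419857 /3936600000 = -0.00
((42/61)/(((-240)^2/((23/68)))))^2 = 0.00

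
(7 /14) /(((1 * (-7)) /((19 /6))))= -19 /84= -0.23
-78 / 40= -39 / 20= -1.95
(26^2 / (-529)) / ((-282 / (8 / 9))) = 2704 / 671301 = 0.00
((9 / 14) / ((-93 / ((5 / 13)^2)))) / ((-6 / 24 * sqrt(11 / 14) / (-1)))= -150 * sqrt(154) / 403403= -0.00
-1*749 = -749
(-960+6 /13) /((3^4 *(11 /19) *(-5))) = 266 /65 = 4.09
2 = 2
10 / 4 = 2.50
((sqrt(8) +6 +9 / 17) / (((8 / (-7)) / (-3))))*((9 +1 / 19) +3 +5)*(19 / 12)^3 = 22743*sqrt(2) / 64 +2524473 / 2176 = 1662.70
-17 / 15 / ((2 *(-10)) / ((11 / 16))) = 187 / 4800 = 0.04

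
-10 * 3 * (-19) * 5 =2850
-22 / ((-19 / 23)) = 506 / 19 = 26.63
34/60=17/30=0.57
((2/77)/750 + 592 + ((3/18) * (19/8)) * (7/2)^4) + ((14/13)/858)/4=813760257139/1249248000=651.40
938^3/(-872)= -103161709/109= -946437.70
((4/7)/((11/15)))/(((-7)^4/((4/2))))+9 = 1664013/184877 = 9.00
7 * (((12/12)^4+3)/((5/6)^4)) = 36288/625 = 58.06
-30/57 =-10/19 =-0.53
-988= -988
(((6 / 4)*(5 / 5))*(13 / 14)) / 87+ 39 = 39.02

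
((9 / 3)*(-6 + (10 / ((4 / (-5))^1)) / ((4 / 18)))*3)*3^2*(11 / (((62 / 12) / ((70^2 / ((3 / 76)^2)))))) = -1046523693600 / 31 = -33758828825.81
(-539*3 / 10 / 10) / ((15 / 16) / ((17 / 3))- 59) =109956 / 400075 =0.27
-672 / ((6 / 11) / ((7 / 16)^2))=-3773 / 16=-235.81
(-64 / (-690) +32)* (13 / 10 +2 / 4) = 33216 / 575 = 57.77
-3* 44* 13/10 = -858/5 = -171.60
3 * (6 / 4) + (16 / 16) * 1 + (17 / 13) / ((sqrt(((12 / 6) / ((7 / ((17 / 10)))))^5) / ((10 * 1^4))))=11 / 2 + 12250 * sqrt(595) / 3757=85.03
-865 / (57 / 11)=-9515 / 57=-166.93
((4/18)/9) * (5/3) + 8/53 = 2474/12879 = 0.19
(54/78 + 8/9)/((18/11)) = 2035/2106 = 0.97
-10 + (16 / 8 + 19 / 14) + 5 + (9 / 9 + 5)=4.36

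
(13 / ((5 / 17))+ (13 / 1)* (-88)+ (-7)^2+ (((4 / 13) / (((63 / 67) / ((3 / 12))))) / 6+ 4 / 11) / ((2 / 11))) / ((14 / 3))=-51534347 / 229320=-224.73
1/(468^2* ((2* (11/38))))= 19/2409264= 0.00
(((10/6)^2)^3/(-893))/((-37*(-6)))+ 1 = 144505709/144521334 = 1.00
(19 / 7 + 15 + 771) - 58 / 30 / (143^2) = 1693483732 / 2147145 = 788.71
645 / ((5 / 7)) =903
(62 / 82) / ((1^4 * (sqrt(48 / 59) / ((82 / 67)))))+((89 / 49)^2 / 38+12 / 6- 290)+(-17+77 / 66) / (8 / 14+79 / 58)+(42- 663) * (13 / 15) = -833.28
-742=-742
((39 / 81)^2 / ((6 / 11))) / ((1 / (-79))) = -146861 / 4374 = -33.58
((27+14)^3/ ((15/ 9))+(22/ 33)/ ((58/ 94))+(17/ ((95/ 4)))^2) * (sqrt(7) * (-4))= -129881113372 * sqrt(7)/ 785175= -437651.64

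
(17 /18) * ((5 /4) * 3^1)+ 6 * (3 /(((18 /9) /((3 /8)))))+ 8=179 /12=14.92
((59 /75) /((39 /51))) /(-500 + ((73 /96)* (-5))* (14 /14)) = -1888 /924625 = -0.00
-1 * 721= -721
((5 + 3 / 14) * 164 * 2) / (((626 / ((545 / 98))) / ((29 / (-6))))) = -47304365 / 644154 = -73.44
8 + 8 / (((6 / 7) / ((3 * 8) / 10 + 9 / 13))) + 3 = 2591 / 65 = 39.86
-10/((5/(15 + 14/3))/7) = -826/3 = -275.33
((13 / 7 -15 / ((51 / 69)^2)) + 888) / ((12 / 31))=13520929 / 6069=2227.87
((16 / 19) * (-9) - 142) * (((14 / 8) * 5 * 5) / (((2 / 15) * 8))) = -3730125 / 608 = -6135.07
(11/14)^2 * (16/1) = 484/49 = 9.88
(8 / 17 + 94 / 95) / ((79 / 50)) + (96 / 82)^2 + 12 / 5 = 1006874664 / 214470385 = 4.69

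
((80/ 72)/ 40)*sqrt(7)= sqrt(7)/ 36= 0.07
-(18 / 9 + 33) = -35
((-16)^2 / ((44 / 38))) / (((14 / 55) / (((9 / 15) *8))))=29184 / 7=4169.14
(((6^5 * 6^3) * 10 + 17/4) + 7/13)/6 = 291133523/104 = 2799360.80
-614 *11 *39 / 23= -263406 / 23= -11452.43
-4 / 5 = -0.80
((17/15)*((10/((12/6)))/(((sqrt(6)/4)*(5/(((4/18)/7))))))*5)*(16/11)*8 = 8704*sqrt(6)/6237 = 3.42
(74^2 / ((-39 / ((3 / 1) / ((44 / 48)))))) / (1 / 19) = -1248528 / 143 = -8730.97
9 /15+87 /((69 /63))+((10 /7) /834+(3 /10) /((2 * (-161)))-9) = 95382293 /1342740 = 71.04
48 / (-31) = -48 / 31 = -1.55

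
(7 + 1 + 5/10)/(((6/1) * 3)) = 17/36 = 0.47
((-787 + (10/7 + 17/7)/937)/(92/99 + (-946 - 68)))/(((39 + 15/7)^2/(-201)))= -13315136527/144346334208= -0.09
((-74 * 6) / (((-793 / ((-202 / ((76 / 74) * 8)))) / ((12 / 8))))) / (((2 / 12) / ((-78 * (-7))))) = -78398523 / 1159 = -67643.25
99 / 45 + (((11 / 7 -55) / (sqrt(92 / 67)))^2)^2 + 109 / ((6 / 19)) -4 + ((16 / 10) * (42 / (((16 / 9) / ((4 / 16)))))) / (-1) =65876547614051 / 15241548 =4322169.09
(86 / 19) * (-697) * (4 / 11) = -239768 / 209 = -1147.22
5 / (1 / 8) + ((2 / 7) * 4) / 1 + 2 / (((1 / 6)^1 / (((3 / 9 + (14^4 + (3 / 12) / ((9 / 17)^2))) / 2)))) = 87145819 / 378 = 230544.49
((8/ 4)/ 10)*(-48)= -48/ 5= -9.60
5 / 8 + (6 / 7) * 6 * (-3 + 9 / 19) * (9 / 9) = -13159 / 1064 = -12.37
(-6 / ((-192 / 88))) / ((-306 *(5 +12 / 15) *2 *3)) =-55 / 212976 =-0.00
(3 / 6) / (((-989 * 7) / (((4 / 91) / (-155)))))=0.00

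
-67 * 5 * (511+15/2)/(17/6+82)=-1042185/509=-2047.51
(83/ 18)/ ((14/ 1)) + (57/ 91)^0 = 335/ 252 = 1.33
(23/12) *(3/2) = 23/8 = 2.88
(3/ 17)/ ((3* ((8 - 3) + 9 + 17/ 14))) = 14/ 3621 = 0.00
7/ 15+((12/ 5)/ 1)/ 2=5/ 3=1.67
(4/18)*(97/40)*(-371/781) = -35987/140580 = -0.26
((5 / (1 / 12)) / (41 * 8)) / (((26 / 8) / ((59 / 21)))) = 590 / 3731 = 0.16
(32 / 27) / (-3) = -32 / 81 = -0.40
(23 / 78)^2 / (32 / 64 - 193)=-529 / 1171170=-0.00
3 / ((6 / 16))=8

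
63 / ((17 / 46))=2898 / 17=170.47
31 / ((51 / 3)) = 31 / 17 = 1.82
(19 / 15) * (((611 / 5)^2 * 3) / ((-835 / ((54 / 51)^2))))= -76.19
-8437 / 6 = -1406.17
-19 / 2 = -9.50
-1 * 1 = -1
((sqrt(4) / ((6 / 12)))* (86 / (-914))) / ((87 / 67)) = -11524 / 39759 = -0.29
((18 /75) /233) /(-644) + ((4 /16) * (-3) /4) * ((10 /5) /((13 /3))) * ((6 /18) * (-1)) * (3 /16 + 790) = 35570761929 /1560540800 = 22.79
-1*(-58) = 58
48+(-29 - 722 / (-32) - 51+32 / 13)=-1451 / 208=-6.98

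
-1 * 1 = -1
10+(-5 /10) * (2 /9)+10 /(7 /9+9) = 4321 /396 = 10.91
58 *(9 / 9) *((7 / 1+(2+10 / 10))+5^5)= 181830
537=537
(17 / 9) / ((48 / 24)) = 17 / 18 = 0.94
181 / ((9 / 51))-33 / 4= 12209 / 12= 1017.42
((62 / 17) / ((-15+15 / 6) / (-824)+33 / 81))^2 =7610712597504 / 102176761801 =74.49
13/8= 1.62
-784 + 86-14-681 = -1393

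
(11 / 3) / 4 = 11 / 12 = 0.92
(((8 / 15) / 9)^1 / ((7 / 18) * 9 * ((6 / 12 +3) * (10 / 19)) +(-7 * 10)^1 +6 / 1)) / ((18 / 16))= -2432 / 2657205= -0.00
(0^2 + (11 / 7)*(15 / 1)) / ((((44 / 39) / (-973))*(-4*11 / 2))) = 81315 / 88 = 924.03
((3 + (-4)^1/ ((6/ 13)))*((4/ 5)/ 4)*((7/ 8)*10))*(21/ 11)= -833/ 44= -18.93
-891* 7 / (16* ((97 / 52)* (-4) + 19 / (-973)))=78891813 / 1514048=52.11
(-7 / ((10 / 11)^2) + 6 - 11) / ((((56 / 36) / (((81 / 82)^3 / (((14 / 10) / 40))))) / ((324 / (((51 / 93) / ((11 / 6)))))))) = -258301.39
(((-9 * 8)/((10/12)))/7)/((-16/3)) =81/35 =2.31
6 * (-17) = -102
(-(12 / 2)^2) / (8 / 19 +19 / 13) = -2964 / 155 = -19.12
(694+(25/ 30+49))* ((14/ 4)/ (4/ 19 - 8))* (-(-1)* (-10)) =2967895/ 888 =3342.22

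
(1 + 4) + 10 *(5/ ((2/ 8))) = 205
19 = 19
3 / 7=0.43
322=322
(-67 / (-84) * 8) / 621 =134 / 13041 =0.01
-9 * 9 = -81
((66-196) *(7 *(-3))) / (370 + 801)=2730 / 1171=2.33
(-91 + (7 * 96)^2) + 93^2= 460142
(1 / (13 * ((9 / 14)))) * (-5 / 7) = -10 / 117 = -0.09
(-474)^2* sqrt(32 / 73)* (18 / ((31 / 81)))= 1310310432* sqrt(146) / 2263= 6996262.13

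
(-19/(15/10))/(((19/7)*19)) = -14/57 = -0.25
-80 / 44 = -20 / 11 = -1.82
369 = 369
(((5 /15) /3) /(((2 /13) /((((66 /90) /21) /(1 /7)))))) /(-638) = -0.00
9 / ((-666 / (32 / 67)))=-16 / 2479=-0.01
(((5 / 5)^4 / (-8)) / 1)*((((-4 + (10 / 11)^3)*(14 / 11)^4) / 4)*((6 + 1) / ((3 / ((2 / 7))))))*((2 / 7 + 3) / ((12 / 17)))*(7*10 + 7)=1014833071 / 15944049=63.65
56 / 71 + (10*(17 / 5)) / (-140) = 2713 / 4970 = 0.55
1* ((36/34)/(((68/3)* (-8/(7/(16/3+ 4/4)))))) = -567/87856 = -0.01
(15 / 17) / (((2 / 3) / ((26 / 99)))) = 65 / 187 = 0.35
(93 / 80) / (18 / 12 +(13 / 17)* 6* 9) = 527 / 19400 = 0.03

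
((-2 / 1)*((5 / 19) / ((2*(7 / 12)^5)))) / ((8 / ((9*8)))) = -11197440 / 319333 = -35.07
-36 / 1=-36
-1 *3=-3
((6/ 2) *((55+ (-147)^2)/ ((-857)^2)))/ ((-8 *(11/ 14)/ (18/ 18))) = -113736/ 8078939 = -0.01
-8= -8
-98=-98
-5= -5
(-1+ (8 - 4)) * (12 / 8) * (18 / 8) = 81 / 8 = 10.12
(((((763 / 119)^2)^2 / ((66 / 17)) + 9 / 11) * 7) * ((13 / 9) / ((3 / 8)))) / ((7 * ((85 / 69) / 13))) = 2198852002724 / 124028685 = 17728.58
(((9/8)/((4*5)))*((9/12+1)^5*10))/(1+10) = 0.84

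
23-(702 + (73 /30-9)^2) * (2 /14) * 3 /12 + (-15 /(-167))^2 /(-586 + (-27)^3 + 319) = -3.61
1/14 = 0.07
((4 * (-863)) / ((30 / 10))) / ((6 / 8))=-13808 / 9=-1534.22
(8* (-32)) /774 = -0.33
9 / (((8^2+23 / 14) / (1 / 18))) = 7 / 919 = 0.01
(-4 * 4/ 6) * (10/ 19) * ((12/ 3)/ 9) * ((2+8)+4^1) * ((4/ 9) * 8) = -143360/ 4617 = -31.05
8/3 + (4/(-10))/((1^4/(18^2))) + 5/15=-633/5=-126.60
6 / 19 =0.32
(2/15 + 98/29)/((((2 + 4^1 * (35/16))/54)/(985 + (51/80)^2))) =373829211/21500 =17387.41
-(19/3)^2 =-40.11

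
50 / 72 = 25 / 36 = 0.69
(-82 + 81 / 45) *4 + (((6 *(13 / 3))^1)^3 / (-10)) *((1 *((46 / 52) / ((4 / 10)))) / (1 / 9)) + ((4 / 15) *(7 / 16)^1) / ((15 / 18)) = -1765183 / 50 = -35303.66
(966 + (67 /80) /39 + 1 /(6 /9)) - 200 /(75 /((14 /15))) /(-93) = 842231389 /870480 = 967.55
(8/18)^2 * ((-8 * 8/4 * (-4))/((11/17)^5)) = 111.45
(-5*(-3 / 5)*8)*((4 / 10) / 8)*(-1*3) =-18 / 5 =-3.60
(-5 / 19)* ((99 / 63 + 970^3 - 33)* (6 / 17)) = -191661323400 / 2261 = -84768387.17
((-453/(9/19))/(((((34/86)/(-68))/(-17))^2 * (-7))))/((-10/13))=-159440497736/105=-1518480930.82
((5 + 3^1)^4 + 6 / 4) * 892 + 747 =3655717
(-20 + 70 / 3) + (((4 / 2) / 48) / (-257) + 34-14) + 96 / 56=360483 / 14392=25.05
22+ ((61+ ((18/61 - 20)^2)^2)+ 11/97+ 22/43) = 8711619243333936/57751002811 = 150847.93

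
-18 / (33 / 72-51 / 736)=-46.27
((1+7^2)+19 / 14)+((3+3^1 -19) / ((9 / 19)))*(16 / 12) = 14.76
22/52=11/26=0.42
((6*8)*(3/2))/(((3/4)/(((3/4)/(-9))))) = -8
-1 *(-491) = 491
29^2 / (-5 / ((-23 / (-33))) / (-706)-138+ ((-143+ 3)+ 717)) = 13656158 / 7128647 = 1.92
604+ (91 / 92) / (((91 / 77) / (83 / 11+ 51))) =653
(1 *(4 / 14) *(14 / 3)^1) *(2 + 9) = 14.67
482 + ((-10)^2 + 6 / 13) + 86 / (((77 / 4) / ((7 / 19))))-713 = -128.89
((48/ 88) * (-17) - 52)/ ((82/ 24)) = -8088/ 451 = -17.93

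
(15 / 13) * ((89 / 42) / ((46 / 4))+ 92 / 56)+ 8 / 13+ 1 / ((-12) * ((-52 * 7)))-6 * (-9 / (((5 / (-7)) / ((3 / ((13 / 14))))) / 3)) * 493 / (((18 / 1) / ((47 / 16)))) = -29611586843 / 502320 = -58949.65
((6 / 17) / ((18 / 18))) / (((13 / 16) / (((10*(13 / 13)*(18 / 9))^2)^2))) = 15360000 / 221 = 69502.26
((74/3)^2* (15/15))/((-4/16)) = -21904/9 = -2433.78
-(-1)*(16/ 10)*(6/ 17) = 48/ 85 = 0.56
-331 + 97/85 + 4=-27698/85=-325.86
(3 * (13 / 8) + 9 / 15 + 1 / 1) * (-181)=-46879 / 40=-1171.98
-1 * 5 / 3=-5 / 3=-1.67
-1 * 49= -49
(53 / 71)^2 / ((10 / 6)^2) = 25281 / 126025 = 0.20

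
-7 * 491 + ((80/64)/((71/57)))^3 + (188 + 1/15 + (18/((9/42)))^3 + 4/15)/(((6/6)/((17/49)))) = 681059818151455/3367226688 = 202261.35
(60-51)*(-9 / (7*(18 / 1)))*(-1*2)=9 / 7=1.29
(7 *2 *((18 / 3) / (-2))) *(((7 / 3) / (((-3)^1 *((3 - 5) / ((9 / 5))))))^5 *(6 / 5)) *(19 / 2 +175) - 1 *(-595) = -241962329 / 250000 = -967.85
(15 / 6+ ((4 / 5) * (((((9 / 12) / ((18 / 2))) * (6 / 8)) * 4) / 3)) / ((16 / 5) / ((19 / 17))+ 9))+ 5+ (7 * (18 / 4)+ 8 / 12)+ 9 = 164561 / 3381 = 48.67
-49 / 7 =-7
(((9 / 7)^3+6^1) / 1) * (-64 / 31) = -178368 / 10633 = -16.77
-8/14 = -4/7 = -0.57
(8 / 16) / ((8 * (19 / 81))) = 81 / 304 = 0.27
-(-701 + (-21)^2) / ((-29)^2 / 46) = 11960 / 841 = 14.22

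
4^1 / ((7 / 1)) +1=11 / 7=1.57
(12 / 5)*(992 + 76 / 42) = 16696 / 7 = 2385.14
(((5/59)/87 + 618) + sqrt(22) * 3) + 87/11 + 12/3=3 * sqrt(22) + 35566612/56463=643.98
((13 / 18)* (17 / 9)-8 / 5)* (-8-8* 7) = 6112 / 405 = 15.09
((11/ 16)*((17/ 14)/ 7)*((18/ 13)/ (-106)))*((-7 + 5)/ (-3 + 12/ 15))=-765/ 540176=-0.00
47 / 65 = 0.72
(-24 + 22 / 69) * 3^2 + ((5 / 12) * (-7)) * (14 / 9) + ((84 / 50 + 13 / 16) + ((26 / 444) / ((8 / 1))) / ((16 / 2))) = -15820973773 / 73526400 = -215.17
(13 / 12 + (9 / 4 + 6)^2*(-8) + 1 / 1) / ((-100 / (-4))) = -6509 / 300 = -21.70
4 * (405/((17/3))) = 4860/17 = 285.88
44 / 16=11 / 4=2.75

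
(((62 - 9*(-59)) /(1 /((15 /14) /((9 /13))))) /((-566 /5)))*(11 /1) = -2119975 /23772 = -89.18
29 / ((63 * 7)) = 29 / 441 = 0.07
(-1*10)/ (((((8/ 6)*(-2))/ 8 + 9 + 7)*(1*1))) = -30/ 47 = -0.64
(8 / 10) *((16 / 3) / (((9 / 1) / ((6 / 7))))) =128 / 315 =0.41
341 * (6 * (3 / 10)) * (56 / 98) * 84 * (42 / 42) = 147312 / 5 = 29462.40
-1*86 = -86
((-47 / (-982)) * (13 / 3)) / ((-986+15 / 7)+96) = -4277 / 18309390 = -0.00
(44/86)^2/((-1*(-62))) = 242/57319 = 0.00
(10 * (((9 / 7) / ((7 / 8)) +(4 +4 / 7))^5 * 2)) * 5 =227226278297600 / 282475249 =804411.29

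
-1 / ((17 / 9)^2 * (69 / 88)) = -2376 / 6647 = -0.36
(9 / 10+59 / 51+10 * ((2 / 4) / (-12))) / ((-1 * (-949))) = 1673 / 967980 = 0.00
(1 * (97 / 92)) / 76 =97 / 6992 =0.01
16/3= 5.33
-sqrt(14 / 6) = -sqrt(21) / 3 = -1.53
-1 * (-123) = 123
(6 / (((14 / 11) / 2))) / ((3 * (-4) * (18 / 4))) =-11 / 63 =-0.17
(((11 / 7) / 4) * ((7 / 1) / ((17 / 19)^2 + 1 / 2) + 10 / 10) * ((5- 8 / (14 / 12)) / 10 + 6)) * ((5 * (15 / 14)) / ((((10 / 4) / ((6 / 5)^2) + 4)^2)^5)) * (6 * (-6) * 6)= -6780474846785792635117240320 / 15500259682507961542295650844791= -0.00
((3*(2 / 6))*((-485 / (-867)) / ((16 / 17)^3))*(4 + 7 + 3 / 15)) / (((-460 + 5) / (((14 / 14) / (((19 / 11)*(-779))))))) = 18139 / 1477731840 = 0.00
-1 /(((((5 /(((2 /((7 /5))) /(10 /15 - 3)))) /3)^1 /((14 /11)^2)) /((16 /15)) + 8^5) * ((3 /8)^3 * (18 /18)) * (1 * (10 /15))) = -32768 /37746921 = -0.00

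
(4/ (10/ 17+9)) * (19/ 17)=76/ 163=0.47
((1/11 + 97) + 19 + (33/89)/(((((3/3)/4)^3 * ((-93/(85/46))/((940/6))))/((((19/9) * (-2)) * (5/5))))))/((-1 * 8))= -8066017103/150773832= -53.50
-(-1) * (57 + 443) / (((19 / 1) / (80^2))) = 3200000 / 19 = 168421.05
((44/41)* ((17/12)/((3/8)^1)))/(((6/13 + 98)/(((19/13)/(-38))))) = -187/118080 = -0.00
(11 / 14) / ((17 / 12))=66 / 119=0.55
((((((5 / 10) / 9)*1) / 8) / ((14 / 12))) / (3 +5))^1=1 / 1344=0.00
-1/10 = -0.10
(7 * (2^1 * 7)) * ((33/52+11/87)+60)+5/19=255927383/42978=5954.85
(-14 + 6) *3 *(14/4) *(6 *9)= -4536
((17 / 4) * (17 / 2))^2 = 83521 / 64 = 1305.02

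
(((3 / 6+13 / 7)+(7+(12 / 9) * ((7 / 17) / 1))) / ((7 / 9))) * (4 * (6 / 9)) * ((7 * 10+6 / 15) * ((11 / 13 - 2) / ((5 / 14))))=-59752704 / 7735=-7724.98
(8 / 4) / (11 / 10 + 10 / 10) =20 / 21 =0.95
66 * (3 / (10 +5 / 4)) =88 / 5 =17.60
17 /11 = 1.55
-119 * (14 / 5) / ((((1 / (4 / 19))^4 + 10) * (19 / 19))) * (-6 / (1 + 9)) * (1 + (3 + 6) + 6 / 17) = 1892352 / 474575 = 3.99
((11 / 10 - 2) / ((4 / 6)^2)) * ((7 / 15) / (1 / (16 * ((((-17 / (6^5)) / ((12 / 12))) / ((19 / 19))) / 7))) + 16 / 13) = -116419 / 46800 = -2.49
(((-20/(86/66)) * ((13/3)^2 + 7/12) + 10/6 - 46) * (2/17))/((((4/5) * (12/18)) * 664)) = -0.11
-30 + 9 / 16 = -471 / 16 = -29.44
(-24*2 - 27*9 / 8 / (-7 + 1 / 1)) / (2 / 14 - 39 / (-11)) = -52899 / 4544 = -11.64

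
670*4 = 2680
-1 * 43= -43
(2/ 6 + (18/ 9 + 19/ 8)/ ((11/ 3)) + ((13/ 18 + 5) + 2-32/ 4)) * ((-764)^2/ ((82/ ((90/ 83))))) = 360797090/ 37433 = 9638.48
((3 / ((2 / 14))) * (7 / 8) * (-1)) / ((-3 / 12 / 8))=588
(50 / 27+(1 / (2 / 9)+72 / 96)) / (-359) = -767 / 38772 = -0.02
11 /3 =3.67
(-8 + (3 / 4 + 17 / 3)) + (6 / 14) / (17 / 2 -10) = -157 / 84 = -1.87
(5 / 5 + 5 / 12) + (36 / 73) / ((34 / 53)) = 32545 / 14892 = 2.19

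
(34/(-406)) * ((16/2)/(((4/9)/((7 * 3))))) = -31.66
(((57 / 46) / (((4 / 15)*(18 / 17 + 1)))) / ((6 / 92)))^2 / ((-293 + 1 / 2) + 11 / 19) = -17840259 / 4348456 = -4.10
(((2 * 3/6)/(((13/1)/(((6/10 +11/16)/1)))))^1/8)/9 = 103/74880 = 0.00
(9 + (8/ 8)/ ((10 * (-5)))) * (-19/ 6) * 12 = -8531/ 25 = -341.24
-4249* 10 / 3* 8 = -339920 / 3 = -113306.67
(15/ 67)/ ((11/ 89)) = 1335/ 737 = 1.81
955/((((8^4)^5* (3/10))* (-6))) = -4775/10376293541461622784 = -0.00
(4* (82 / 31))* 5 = 1640 / 31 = 52.90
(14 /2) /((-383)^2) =0.00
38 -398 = -360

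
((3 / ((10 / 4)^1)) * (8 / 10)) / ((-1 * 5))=-24 / 125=-0.19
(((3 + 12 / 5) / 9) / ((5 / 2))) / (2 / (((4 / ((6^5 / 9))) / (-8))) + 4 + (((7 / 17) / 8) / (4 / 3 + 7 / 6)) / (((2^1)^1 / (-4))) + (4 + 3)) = -68 / 976095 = -0.00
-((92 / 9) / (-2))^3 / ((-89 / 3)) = -97336 / 21627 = -4.50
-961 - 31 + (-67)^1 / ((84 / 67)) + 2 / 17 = -1492721 / 1428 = -1045.32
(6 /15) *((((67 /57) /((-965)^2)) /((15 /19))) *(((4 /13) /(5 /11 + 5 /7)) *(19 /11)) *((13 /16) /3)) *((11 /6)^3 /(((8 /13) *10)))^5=13820809553695158528386873 /174320954539399415070720000000000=0.00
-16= -16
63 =63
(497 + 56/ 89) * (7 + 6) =575757/ 89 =6469.18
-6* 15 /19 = -90 /19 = -4.74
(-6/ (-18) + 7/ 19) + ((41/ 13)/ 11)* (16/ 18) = 23392/ 24453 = 0.96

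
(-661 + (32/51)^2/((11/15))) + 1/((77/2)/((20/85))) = -44091451/66759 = -660.46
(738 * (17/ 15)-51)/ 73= 3927/ 365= 10.76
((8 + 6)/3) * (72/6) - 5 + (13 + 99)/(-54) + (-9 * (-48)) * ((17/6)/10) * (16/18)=21293/135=157.73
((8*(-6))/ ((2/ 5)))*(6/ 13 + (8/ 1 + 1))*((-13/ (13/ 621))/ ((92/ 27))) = 2690010/ 13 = 206923.85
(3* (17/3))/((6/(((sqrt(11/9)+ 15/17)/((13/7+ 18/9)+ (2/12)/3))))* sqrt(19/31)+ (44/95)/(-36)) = 3154095* (45+ 17* sqrt(11))/(-40579* sqrt(11) - 107415+ 7165755* sqrt(589)) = 1.84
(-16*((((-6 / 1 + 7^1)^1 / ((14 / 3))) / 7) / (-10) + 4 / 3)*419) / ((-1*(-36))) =-1638709 / 6615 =-247.73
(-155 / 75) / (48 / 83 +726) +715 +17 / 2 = 327234146 / 452295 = 723.50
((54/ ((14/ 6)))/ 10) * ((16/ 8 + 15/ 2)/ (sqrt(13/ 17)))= 1539 * sqrt(221)/ 910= 25.14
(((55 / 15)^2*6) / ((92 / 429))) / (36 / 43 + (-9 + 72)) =744029 / 126270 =5.89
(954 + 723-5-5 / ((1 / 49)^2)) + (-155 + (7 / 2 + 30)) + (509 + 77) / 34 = -10437.26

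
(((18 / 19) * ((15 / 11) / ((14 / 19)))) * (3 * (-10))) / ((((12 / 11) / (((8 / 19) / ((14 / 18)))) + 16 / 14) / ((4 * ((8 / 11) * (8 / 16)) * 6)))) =-2332800 / 16049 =-145.35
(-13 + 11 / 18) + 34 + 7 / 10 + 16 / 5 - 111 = -3847 / 45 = -85.49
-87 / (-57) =29 / 19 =1.53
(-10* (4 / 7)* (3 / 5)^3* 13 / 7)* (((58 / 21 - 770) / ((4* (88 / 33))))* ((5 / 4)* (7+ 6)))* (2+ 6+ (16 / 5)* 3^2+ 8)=147038112 / 1225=120031.11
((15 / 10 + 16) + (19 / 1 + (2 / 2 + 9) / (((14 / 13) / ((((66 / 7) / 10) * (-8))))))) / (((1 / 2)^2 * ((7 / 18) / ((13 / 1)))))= -1538316 / 343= -4484.89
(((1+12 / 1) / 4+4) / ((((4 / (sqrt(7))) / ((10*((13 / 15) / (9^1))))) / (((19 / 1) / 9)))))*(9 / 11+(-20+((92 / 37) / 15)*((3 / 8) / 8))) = -4471911041*sqrt(7) / 63296640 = -186.92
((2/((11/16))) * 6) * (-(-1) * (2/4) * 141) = 13536/11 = 1230.55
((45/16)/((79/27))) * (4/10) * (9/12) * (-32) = -729/79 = -9.23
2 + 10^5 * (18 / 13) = 1800026 / 13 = 138463.54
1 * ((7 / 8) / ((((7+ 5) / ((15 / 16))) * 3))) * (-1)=-35 / 1536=-0.02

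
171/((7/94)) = 16074/7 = 2296.29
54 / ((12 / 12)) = 54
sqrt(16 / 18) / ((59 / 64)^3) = 524288 *sqrt(2) / 616137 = 1.20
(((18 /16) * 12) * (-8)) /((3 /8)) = -288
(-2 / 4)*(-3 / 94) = 3 / 188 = 0.02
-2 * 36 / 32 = -9 / 4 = -2.25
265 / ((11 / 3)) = 795 / 11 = 72.27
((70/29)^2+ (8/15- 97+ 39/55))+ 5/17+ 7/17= -42096584/471801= -89.23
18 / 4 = 9 / 2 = 4.50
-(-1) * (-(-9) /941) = 9 /941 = 0.01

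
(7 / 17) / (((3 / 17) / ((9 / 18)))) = 7 / 6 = 1.17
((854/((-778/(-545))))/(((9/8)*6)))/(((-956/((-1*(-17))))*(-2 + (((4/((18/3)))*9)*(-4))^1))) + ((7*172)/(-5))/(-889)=13737848849/41443682670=0.33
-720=-720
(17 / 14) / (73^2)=17 / 74606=0.00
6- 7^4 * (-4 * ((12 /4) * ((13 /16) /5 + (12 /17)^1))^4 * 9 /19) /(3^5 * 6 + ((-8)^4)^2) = 1639310204299258492809 /272650864557322240000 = 6.01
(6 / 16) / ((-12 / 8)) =-1 / 4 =-0.25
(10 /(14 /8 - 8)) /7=-8 /35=-0.23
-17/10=-1.70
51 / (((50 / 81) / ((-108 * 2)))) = -17845.92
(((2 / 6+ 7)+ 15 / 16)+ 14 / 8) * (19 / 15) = 9139 / 720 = 12.69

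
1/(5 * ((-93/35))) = -0.08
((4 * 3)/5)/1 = 12/5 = 2.40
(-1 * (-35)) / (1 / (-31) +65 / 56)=60760 / 1959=31.02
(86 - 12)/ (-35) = -74/ 35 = -2.11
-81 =-81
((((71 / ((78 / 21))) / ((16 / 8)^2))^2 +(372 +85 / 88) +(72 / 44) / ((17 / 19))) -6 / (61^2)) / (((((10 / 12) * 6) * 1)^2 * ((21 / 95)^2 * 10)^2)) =389997745551883787 / 5854706458368768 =66.61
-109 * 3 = -327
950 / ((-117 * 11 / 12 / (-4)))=15200 / 429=35.43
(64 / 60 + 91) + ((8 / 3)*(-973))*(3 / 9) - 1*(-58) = -32167 / 45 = -714.82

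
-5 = -5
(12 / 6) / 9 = 2 / 9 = 0.22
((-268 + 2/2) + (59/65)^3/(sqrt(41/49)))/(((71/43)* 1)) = -11481/71 + 61819079* sqrt(41)/799433375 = -161.21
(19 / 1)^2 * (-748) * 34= -9180952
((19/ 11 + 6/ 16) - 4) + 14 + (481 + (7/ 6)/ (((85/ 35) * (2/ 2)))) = 2215199/ 4488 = 493.58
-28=-28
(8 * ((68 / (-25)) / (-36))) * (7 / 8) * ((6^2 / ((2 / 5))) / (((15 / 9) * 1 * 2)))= 357 / 25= 14.28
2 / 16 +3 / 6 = 5 / 8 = 0.62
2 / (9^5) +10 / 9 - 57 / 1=-3300181 / 59049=-55.89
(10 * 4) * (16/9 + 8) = 3520/9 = 391.11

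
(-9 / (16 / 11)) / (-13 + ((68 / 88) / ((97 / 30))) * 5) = 105633 / 201536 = 0.52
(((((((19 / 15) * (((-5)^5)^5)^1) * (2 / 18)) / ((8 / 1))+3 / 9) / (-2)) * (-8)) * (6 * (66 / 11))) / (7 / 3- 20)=2264976501464843606 / 53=42735405688015917.09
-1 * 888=-888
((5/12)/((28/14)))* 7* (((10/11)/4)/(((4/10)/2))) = 875/528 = 1.66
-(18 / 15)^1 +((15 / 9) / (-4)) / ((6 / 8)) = -79 / 45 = -1.76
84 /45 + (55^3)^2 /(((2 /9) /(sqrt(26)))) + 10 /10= 43 /15 + 249125765625 * sqrt(26) /2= 635148570133.18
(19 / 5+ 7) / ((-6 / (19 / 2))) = -171 / 10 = -17.10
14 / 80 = 7 / 40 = 0.18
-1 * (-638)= 638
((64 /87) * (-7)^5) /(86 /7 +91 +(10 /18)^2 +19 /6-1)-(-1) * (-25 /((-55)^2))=-4472860571 /38258627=-116.91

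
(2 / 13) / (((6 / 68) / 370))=25160 / 39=645.13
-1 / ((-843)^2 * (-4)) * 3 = 1 / 947532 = 0.00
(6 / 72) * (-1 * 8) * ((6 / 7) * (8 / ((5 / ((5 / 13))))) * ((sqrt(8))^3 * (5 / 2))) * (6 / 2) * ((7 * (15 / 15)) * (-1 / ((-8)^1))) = -480 * sqrt(2) / 13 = -52.22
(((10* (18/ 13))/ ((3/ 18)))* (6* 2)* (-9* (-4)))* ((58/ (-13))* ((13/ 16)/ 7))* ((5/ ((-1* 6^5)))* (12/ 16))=6525/ 728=8.96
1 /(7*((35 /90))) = 18 /49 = 0.37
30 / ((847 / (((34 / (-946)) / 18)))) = -85 / 1201893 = -0.00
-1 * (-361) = 361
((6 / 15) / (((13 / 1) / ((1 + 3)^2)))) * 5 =32 / 13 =2.46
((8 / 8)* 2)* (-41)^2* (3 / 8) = 5043 / 4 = 1260.75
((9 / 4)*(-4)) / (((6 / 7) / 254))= -2667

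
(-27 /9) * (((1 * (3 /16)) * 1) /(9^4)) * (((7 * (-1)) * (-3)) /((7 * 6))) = -1 /23328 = -0.00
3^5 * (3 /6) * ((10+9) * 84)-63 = 193851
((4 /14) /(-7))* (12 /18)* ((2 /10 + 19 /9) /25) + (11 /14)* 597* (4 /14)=22163209 /165375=134.02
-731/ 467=-1.57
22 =22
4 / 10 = 0.40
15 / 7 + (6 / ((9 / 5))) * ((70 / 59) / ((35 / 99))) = 5505 / 413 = 13.33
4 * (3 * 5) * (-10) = -600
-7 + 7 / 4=-21 / 4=-5.25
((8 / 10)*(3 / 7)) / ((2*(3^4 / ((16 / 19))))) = 32 / 17955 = 0.00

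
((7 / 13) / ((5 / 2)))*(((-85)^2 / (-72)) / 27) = -10115 / 12636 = -0.80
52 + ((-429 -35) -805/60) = -5105/12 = -425.42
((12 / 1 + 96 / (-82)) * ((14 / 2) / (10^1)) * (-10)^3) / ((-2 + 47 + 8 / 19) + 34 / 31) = -61020400 / 374453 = -162.96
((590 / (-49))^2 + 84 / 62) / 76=5445971 / 2828378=1.93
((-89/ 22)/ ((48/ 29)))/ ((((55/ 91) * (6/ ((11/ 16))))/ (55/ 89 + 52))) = -24.38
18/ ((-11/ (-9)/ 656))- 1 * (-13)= 106415/ 11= 9674.09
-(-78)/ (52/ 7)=21/ 2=10.50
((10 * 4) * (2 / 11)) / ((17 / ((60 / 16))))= 300 / 187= 1.60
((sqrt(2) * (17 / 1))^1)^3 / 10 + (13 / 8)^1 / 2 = 13 / 16 + 4913 * sqrt(2) / 5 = 1390.42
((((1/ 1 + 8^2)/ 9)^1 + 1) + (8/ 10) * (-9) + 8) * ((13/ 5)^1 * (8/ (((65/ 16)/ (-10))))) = -103936/ 225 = -461.94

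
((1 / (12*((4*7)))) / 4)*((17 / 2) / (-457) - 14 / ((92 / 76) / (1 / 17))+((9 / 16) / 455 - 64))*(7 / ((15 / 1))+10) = -13213340631629 / 26224961817600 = -0.50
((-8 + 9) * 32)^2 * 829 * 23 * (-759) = -14819177472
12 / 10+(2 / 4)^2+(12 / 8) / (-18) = 41 / 30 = 1.37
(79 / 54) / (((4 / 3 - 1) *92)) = 79 / 1656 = 0.05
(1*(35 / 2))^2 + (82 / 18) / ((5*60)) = 206729 / 675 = 306.27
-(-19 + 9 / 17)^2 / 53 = -98596 / 15317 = -6.44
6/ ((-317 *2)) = -3/ 317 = -0.01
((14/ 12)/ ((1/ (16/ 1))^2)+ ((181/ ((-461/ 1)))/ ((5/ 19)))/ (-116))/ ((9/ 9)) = 239582797/ 802140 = 298.68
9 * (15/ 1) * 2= 270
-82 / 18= -41 / 9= -4.56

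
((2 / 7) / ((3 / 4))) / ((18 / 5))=20 / 189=0.11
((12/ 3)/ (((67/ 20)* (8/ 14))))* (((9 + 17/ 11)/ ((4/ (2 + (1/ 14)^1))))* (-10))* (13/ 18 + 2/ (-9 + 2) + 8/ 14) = -115.02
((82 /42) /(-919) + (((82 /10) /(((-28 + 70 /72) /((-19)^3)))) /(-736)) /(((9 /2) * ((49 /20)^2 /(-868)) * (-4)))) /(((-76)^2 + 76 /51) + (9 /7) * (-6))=-8172645362807 /2075770950677690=-0.00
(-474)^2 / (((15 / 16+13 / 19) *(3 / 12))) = 273206016 / 493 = 554170.42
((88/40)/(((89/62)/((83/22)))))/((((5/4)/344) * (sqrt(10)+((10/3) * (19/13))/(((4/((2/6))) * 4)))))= -758594304/46923025+37370750976 * sqrt(10)/234615125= 487.54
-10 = -10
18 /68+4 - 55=-1725 /34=-50.74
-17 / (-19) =17 / 19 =0.89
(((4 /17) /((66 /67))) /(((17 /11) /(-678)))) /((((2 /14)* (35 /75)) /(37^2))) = -621881940 /289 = -2151840.62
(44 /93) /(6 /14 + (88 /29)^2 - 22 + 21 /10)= -2590280 /56190879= -0.05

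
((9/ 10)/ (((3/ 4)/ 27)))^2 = 26244/ 25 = 1049.76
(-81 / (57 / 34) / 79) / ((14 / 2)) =-918 / 10507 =-0.09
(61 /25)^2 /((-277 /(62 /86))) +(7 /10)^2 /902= -401595433 /26859305000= -0.01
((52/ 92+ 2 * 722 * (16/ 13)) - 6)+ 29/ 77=40800730/ 23023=1772.17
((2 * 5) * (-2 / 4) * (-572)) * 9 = 25740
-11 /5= -2.20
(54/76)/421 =27/15998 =0.00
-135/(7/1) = -135/7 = -19.29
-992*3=-2976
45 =45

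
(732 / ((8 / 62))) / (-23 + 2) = -1891 / 7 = -270.14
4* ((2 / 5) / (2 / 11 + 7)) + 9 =3643 / 395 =9.22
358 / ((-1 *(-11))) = 358 / 11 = 32.55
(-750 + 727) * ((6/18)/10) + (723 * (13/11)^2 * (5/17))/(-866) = -14824844/13360215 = -1.11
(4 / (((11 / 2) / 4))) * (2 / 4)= 16 / 11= 1.45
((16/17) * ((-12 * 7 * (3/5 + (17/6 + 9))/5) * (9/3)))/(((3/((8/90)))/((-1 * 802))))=268034816/19125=14014.89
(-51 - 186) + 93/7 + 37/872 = -1365293/6104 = -223.67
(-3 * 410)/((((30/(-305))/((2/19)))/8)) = 200080/19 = 10530.53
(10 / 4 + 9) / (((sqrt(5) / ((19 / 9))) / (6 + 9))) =162.86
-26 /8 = -13 /4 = -3.25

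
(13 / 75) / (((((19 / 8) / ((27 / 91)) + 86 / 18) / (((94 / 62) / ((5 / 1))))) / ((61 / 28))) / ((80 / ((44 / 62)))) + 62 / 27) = 596336 / 8490725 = 0.07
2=2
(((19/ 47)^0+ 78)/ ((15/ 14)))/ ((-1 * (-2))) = 553/ 15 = 36.87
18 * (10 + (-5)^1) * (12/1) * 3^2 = 9720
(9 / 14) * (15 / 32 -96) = -27513 / 448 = -61.41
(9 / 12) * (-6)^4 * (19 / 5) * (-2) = -36936 / 5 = -7387.20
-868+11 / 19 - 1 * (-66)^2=-99245 / 19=-5223.42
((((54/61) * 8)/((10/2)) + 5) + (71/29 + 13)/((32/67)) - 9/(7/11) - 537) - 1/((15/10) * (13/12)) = -412908737/804895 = -513.00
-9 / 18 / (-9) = 1 / 18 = 0.06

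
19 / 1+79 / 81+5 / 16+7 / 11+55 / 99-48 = -378073 / 14256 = -26.52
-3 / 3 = -1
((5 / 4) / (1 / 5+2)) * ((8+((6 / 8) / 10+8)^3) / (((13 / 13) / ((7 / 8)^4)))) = 82138851067 / 461373440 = 178.03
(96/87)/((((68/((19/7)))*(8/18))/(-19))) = -1.88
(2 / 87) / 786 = 1 / 34191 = 0.00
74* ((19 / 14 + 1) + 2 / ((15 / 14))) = 32819 / 105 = 312.56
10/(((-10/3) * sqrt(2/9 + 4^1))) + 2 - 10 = -8 - 9 * sqrt(38)/38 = -9.46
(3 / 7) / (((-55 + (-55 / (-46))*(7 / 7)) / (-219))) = 3358 / 1925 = 1.74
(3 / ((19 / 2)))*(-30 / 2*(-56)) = 5040 / 19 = 265.26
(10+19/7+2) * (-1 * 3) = -309/7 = -44.14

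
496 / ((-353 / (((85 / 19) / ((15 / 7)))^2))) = -7023856 / 1146897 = -6.12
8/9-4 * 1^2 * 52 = -1864/9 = -207.11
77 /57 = 1.35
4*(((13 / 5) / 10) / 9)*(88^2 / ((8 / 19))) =478192 / 225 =2125.30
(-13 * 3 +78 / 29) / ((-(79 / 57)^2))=3421197 / 180989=18.90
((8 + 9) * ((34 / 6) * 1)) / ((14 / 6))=289 / 7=41.29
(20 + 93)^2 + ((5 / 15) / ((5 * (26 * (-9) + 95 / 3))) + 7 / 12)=465068213 / 36420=12769.58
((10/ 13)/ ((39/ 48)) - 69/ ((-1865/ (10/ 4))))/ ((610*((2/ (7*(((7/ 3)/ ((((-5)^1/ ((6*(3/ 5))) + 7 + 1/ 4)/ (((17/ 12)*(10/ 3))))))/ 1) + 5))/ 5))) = 1506086395/ 19472381448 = 0.08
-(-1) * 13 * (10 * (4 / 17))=520 / 17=30.59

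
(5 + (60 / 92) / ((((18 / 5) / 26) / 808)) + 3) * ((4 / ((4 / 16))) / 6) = 2105216 / 207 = 10170.13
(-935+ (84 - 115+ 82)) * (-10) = 8840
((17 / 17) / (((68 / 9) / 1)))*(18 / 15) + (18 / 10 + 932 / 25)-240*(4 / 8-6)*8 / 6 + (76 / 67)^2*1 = 6870175217 / 3815650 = 1800.53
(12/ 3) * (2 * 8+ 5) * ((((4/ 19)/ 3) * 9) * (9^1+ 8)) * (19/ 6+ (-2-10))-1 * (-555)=-7411.74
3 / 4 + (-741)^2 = 2196327 / 4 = 549081.75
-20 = -20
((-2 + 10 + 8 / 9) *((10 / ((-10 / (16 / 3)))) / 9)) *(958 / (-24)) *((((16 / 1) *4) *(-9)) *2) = -19619840 / 81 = -242220.25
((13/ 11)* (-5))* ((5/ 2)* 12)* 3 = -5850/ 11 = -531.82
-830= -830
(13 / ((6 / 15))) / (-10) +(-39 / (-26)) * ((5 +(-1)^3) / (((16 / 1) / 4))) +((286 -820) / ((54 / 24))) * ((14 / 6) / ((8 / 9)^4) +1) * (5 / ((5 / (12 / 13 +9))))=-74274583 / 6656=-11159.04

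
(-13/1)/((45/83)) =-1079/45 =-23.98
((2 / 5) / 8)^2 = 1 / 400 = 0.00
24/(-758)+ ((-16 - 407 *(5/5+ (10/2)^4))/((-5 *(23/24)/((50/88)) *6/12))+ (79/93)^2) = 50113799463883/829326663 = 60427.09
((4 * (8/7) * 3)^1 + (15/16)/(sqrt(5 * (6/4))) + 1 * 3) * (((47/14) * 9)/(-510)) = -16497/16660 - 141 * sqrt(30)/38080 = -1.01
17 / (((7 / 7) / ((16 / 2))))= 136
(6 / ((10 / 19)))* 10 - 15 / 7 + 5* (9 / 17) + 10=14816 / 119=124.50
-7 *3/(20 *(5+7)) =-7/80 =-0.09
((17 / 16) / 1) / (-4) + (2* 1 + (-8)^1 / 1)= -401 / 64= -6.27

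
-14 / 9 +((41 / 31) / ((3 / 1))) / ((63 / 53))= -6941 / 5859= -1.18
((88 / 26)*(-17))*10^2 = -74800 / 13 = -5753.85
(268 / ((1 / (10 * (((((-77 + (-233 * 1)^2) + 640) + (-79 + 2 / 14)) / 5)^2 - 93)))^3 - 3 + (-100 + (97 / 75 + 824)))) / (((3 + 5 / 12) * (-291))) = -681111132854920113274701779447793129600 / 1825124062853476923639468717099344533719181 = -0.00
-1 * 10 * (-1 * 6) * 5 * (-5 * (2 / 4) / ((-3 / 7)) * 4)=7000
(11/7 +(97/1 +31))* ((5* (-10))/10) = -4535/7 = -647.86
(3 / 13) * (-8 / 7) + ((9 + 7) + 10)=2342 / 91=25.74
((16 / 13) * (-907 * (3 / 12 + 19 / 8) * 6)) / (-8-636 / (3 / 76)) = 1.09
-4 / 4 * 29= -29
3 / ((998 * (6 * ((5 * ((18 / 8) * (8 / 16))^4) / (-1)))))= -1024 / 16369695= -0.00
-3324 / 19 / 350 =-1662 / 3325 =-0.50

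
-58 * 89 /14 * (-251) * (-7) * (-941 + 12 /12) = 608961140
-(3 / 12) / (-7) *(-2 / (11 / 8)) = -4 / 77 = -0.05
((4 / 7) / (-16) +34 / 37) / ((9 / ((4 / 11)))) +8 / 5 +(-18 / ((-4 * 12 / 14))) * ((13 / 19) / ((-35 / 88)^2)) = 98830979 / 4059825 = 24.34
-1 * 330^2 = -108900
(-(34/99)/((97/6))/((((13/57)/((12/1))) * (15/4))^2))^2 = 355430481002496/20322740205625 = 17.49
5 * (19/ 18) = 95/ 18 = 5.28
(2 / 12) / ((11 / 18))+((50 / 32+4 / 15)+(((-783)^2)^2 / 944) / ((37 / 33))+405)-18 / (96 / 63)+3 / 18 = 2046658652920577 / 5763120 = 355130320.54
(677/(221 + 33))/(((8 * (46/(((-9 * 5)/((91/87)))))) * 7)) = -2650455/59541664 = -0.04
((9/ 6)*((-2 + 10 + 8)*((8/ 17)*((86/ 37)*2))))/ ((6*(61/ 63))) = 346752/ 38369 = 9.04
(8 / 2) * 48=192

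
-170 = -170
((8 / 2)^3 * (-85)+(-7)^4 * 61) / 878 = 141021 / 878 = 160.62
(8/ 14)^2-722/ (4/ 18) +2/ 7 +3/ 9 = -477464/ 147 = -3248.05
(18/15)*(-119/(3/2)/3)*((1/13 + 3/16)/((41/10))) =-6545/3198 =-2.05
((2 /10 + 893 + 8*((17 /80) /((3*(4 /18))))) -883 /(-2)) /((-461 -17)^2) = 5349 /913936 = 0.01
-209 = -209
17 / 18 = 0.94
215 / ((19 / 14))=3010 / 19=158.42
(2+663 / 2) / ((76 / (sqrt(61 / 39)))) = 667 * sqrt(2379) / 5928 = 5.49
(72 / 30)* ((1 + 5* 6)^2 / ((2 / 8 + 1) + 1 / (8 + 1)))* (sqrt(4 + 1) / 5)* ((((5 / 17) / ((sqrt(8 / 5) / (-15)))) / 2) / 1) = -778410* sqrt(2) / 833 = -1321.53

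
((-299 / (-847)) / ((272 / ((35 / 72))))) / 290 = 299 / 137440512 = 0.00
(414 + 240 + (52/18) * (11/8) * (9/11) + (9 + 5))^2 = 7209225/16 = 450576.56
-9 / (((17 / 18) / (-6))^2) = -363.24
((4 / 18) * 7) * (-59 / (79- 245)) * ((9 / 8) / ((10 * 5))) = 413 / 33200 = 0.01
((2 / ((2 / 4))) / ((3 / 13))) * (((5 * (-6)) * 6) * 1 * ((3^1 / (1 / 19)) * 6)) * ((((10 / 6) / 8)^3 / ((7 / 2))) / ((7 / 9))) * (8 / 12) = -463125 / 196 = -2362.88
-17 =-17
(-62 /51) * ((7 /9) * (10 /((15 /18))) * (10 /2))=-56.73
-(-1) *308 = 308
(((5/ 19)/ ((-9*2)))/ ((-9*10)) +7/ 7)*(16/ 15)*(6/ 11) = 49256/ 84645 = 0.58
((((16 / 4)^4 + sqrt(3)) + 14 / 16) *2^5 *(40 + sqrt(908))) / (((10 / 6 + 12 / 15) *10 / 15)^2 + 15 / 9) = 132783.98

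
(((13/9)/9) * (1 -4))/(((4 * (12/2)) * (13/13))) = -0.02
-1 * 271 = -271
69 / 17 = 4.06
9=9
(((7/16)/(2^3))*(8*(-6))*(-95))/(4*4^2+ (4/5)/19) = 63175/16224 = 3.89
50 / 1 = 50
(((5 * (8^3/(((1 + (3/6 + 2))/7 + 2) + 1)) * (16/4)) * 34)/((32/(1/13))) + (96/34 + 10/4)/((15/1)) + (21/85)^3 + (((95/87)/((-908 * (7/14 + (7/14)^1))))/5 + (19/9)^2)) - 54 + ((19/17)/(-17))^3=189.95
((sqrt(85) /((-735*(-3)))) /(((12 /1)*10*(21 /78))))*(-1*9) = -0.00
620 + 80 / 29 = 18060 / 29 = 622.76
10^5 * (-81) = -8100000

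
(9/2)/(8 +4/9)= 81/152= 0.53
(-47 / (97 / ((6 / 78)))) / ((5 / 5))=-47 / 1261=-0.04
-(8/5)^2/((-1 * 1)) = 2.56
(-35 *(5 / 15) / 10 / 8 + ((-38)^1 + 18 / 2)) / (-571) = 1399 / 27408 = 0.05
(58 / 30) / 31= 0.06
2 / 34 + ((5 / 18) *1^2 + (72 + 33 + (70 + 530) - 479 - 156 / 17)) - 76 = 43195 / 306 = 141.16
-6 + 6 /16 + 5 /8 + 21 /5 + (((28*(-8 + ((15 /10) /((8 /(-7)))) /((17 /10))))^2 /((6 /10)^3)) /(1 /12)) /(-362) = -43590766873 /4707810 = -9259.25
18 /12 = 3 /2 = 1.50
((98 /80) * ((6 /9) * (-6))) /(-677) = 49 /6770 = 0.01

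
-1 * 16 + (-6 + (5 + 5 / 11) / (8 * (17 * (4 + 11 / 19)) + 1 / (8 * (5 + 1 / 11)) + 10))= -86861134 / 3949781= -21.99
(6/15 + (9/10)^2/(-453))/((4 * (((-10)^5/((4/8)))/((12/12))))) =-6013/12080000000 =-0.00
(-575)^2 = 330625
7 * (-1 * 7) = -49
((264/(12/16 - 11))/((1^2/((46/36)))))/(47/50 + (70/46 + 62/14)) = -32586400/6822441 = -4.78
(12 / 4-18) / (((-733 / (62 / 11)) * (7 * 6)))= 155 / 56441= 0.00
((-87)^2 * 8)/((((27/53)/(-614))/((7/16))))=-95787377/3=-31929125.67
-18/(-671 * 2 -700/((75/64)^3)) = 0.01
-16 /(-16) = 1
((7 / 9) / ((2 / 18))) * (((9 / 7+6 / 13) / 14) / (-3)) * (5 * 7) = -265 / 26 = -10.19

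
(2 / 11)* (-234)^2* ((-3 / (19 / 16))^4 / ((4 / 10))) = 1453338132480 / 1433531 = 1013817.02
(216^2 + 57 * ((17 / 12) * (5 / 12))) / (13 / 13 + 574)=2241103 / 27600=81.20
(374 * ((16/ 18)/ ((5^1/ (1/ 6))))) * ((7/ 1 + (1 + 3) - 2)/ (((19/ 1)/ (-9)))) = -4488/ 95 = -47.24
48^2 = 2304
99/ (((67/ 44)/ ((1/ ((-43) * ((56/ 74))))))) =-40293/ 20167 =-2.00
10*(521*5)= 26050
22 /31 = 0.71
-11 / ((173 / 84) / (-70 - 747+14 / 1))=741972 / 173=4288.86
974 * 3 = 2922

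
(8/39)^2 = 64/1521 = 0.04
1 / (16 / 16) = 1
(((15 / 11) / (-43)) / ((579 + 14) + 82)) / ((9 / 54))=-0.00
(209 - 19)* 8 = 1520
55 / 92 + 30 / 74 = 3415 / 3404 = 1.00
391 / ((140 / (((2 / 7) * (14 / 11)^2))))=782 / 605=1.29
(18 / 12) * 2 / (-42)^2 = 1 / 588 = 0.00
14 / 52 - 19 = -487 / 26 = -18.73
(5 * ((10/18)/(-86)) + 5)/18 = 3845/13932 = 0.28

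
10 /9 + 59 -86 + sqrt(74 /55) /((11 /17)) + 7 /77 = -2554 /99 + 17*sqrt(4070) /605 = -24.01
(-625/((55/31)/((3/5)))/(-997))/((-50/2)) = -93/10967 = -0.01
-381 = -381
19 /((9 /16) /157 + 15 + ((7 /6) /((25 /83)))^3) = 0.26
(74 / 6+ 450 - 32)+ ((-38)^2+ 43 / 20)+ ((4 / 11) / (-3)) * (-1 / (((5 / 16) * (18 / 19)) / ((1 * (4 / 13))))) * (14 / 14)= 144911771 / 77220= 1876.61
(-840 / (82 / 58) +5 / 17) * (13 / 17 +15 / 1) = -9361.91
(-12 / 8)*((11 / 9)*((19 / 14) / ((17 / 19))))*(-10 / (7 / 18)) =59565 / 833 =71.51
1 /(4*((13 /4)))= 1 /13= 0.08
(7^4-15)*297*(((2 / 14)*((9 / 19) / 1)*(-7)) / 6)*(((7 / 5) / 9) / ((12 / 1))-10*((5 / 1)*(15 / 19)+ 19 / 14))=149947426761 / 50540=2966905.95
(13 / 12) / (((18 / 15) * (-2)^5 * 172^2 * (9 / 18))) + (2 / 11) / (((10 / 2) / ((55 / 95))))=68155361 / 3237672960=0.02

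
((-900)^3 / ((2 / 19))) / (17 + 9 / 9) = -384750000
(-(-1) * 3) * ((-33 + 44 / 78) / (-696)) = 1265 / 9048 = 0.14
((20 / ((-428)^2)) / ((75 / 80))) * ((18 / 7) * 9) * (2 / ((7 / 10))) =4320 / 561001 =0.01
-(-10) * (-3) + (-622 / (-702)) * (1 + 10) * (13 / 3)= 12.23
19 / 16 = 1.19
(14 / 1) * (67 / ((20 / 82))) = 19229 / 5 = 3845.80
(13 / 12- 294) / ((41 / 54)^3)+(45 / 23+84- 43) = -992754142 / 1585183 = -626.27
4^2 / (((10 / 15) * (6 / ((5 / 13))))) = 20 / 13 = 1.54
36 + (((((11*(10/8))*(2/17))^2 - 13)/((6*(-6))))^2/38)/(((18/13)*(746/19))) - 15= 108527454302797/5167964104704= 21.00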